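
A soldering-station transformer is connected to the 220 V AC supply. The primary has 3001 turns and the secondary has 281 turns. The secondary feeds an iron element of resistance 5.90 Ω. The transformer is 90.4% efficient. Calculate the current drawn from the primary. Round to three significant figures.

V_s = 220 × 281/3001 = 20.600 V.
I_s = V_s/R = 20.600/5.90 = 3.4915 A.
P_out = V_s I_s = 20.600 × 3.4915 = 71.924 W.
P_in = P_out/η = 71.924/0.904 = 79.562 W.
I_p = P_in/V_p = 79.562/220 = 0.362 A.

I_p ≈ 0.362 A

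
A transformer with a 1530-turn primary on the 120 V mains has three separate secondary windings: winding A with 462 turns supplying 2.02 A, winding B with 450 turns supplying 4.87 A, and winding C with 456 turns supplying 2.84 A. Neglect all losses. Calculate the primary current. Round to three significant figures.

V_A = 120 × 462/1530 = 36.235 V; V_B = 120 × 450/1530 = 35.294 V; V_C = 120 × 456/1530 = 35.765 V.
P_out = V_A I_A + V_B I_B + V_C I_C = 36.235×2.02 + 35.294×4.87 + 35.765×2.84 = 73.195 + 171.88 + 101.57 = 346.65 W.
Ideal ⇒ P_in = P_out, so I_p = P_out/V_p = 346.65/120 = 2.89 A.

I_p ≈ 2.89 A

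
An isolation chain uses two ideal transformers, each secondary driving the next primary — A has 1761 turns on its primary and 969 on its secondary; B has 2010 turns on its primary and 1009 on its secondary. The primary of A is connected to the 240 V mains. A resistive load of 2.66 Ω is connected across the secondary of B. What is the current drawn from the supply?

I_supply ≈ 6.88 A

Secondary of A: V = 240.00 × 969/1761 = 132.06 V.
Secondary of B: V = 132.06 × 1009/2010 = 66.293 V.
I_load = 66.293/2.66 = 24.922 A, so P_out = 66.293 × 24.922 = 1652.2 W.
All ideal ⇒ P_in = P_out, so I_supply = 1652.2/240 = 6.88 A.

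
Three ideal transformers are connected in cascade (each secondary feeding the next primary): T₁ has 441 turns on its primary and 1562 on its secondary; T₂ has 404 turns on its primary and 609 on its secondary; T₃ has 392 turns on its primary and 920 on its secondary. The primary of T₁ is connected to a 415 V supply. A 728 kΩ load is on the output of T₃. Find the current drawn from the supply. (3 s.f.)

I_supply ≈ 0.0895 A

Secondary of T₁: V = 415.00 × 1562/441 = 1469.9 V.
Secondary of T₂: V = 1469.9 × 609/404 = 2215.8 V.
Secondary of T₃: V = 2215.8 × 920/392 = 5200.3 V.
I_load = 5200.3/728000 = 0.0071433 A, so P_out = 5200.3 × 0.0071433 = 37.147 W.
All ideal ⇒ P_in = P_out, so I_supply = 37.147/415 = 0.0895 A.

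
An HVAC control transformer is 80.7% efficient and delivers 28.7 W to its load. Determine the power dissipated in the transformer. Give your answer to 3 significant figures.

P_loss ≈ 6.86 W

P_in = P_out/η = 28.7/0.807 = 35.5638 W.
P_loss = P_in − P_out = 35.5638 − 28.7 = 6.86 W.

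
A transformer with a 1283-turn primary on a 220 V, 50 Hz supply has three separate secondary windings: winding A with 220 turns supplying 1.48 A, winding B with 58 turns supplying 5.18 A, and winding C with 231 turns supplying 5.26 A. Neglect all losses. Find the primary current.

I_p ≈ 1.43 A

V_A = 220 × 220/1283 = 37.724 V; V_B = 220 × 58/1283 = 9.9454 V; V_C = 220 × 231/1283 = 39.610 V.
P_out = V_A I_A + V_B I_B + V_C I_C = 37.724×1.48 + 9.9454×5.18 + 39.610×5.26 = 55.832 + 51.517 + 208.35 = 315.70 W.
Ideal ⇒ P_in = P_out, so I_p = P_out/V_p = 315.70/220 = 1.43 A.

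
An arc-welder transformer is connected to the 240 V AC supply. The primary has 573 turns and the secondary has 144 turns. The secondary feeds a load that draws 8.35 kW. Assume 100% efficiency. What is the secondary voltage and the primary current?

V_s ≈ 60.3 V, I_p ≈ 34.8 A

V_s = V_p × N_s/N_p = 240 × 144/573 = 60.314 V.
I_s = P/V_s = 8350/60.314 = 138.44 A.
I_p = I_s × N_s/N_p = 138.44 × 144/573 = 34.8 A.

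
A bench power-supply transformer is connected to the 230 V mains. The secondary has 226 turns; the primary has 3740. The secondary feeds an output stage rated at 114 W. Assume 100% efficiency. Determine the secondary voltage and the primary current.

V_s = V_p × N_s/N_p = 230 × 226/3740 = 13.898 V.
I_s = P/V_s = 114/13.898 = 8.2024 A.
I_p = I_s × N_s/N_p = 8.2024 × 226/3740 = 0.496 A.

V_s ≈ 13.9 V, I_p ≈ 0.496 A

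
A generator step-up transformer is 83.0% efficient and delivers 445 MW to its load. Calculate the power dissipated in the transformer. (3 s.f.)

P_loss ≈ 9.11×10^7 W

P_in = P_out/η = 4.45×10^8/0.830 = 5.36145×10^8 W.
P_loss = P_in − P_out = 5.36145×10^8 − 4.45×10^8 = 9.11×10^7 W.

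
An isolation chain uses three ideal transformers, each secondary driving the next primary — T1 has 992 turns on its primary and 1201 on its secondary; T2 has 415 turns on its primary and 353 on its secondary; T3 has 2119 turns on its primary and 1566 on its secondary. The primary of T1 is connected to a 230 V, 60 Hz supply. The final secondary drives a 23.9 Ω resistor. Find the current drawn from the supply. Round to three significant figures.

I_supply ≈ 5.57 A

Secondary of T1: V = 230.00 × 1201/992 = 278.46 V.
Secondary of T2: V = 278.46 × 353/415 = 236.86 V.
Secondary of T3: V = 236.86 × 1566/2119 = 175.04 V.
I_load = 175.04/23.9 = 7.3240 A, so P_out = 175.04 × 7.3240 = 1282.0 W.
All ideal ⇒ P_in = P_out, so I_supply = 1282.0/230 = 5.57 A.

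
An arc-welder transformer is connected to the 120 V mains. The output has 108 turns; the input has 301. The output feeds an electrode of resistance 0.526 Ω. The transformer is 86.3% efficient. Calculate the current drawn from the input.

I_in ≈ 34.0 A

V_out = 120 × 108/301 = 43.056 V.
I_out = V_out/R = 43.056/0.526 = 81.856 A.
P_out = V_out I_out = 43.056 × 81.856 = 3524.4 W.
P_in = P_out/η = 3524.4/0.863 = 4084.0 W.
I_in = P_in/V_in = 4084.0/120 = 34.0 A.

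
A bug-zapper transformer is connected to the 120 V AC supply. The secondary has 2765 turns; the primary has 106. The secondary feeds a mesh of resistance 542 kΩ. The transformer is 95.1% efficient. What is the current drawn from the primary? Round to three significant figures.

I_p ≈ 0.158 A

V_s = 120 × 2765/106 = 3130.2 V.
I_s = V_s/R = 3130.2/542000 = 0.0057753 A.
P_out = V_s I_s = 3130.2 × 0.0057753 = 18.078 W.
P_in = P_out/η = 18.078/0.951 = 19.009 W.
I_p = P_in/V_p = 19.009/120 = 0.158 A.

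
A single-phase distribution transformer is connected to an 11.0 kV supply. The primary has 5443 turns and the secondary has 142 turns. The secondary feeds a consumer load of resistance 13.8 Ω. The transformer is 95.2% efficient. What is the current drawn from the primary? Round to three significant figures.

I_p ≈ 0.570 A

V_s = 11000 × 142/5443 = 286.97 V.
I_s = V_s/R = 286.97/13.8 = 20.795 A.
P_out = V_s I_s = 286.97 × 20.795 = 5967.7 W.
P_in = P_out/η = 5967.7/0.952 = 6268.6 W.
I_p = P_in/V_p = 6268.6/11000 = 0.570 A.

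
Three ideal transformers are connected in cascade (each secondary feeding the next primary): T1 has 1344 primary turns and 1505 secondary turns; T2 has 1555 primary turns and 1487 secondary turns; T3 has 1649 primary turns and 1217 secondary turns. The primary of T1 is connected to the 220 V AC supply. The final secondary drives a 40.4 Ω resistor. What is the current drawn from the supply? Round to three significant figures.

I_supply ≈ 3.40 A

After T1: V = 220.00 × 1505/1344 = 246.35 V.
After T2: V = 246.35 × 1487/1555 = 235.58 V.
After T3: V = 235.58 × 1217/1649 = 173.86 V.
I_load = 173.86/40.4 = 4.3036 A, so P_out = 173.86 × 4.3036 = 748.24 W.
All ideal ⇒ P_in = P_out, so I_supply = 748.24/220 = 3.40 A.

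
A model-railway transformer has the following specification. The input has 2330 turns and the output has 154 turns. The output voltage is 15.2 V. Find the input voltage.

V_in ≈ 230 V

V_in/V_out = N_in/N_out, so V_in = 15.2 × 2330/154 = 230 V.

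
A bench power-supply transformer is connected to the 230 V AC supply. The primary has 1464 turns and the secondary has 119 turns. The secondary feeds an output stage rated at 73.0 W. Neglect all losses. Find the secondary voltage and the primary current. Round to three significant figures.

V_s = V_p × N_s/N_p = 230 × 119/1464 = 18.695 V.
I_s = P/V_s = 73.0/18.695 = 3.9047 A.
I_p = I_s × N_s/N_p = 3.9047 × 119/1464 = 0.317 A.

V_s ≈ 18.7 V, I_p ≈ 0.317 A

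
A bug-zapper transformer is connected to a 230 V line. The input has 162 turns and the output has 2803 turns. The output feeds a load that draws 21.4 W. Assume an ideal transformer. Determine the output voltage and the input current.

V_out = V_in × N_out/N_in = 230 × 2803/162 = 3979.6 V.
I_out = P/V_out = 21.4/3979.6 = 0.0053775 A.
I_in = I_out × N_out/N_in = 0.0053775 × 2803/162 = 0.0930 A.

V_out ≈ 3980 V, I_in ≈ 0.0930 A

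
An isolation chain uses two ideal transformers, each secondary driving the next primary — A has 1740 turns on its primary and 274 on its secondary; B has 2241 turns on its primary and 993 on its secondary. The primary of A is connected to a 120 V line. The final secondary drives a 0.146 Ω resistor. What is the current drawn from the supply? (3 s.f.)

Secondary of A: V = 120.00 × 274/1740 = 18.897 V.
Secondary of B: V = 18.897 × 993/2241 = 8.3732 V.
I_load = 8.3732/0.146 = 57.350 A, so P_out = 8.3732 × 57.350 = 480.21 W.
All ideal ⇒ P_in = P_out, so I_supply = 480.21/120 = 4.00 A.

I_supply ≈ 4.00 A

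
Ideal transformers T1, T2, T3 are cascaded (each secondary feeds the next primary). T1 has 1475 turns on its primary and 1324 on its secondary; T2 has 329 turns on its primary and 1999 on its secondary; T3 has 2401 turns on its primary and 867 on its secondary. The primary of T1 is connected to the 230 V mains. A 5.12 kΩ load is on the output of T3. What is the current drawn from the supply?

I_supply ≈ 0.174 A

Secondary of T1: V = 230.00 × 1324/1475 = 206.45 V.
Secondary of T2: V = 206.45 × 1999/329 = 1254.4 V.
Secondary of T3: V = 1254.4 × 867/2401 = 452.97 V.
I_load = 452.97/5120 = 0.088470 A, so P_out = 452.97 × 0.088470 = 40.074 W.
All ideal ⇒ P_in = P_out, so I_supply = 40.074/230 = 0.174 A.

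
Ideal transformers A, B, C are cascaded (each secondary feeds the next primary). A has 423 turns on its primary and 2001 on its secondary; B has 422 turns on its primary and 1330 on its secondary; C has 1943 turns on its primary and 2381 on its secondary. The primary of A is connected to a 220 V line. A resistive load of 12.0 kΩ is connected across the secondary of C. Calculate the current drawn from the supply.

I_supply ≈ 6.12 A

After A: V = 220.00 × 2001/423 = 1040.7 V.
After B: V = 1040.7 × 1330/422 = 3280.0 V.
After C: V = 3280.0 × 2381/1943 = 4019.3 V.
I_load = 4019.3/12000 = 0.33495 A, so P_out = 4019.3 × 0.33495 = 1346.3 W.
All ideal ⇒ P_in = P_out, so I_supply = 1346.3/220 = 6.12 A.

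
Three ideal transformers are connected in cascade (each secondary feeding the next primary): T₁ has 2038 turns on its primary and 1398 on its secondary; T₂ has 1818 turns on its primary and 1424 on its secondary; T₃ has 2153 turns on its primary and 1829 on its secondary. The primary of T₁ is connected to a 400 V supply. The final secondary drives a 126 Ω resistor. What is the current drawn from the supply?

I_supply ≈ 0.661 A

Secondary of T₁: V = 400.00 × 1398/2038 = 274.39 V.
Secondary of T₂: V = 274.39 × 1424/1818 = 214.92 V.
Secondary of T₃: V = 214.92 × 1829/2153 = 182.58 V.
I_load = 182.58/126 = 1.4490 A, so P_out = 182.58 × 1.4490 = 264.56 W.
All ideal ⇒ P_in = P_out, so I_supply = 264.56/400 = 0.661 A.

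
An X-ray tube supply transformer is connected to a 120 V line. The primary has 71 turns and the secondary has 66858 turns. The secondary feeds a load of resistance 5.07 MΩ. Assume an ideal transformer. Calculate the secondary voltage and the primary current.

V_s = V_p × N_s/N_p = 120 × 66858/71 = 113000 V.
I_s = V_s/R = 113000/(5.07×10^6) = 0.022288 A.
I_p = I_s × N_s/N_p = 0.022288 × 66858/71 = 21.0 A.

V_s ≈ 113000 V, I_p ≈ 21.0 A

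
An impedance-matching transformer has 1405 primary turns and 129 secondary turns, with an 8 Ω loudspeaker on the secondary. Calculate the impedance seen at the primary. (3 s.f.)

Z_p = (N_p/N_s)² × Z_s = (1405/129)² × 8 = 949 Ω.

Z_p ≈ 949 Ω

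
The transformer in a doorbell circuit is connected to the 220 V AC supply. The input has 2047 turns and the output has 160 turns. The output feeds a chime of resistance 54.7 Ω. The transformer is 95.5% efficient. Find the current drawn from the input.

V_out = 220 × 160/2047 = 17.196 V.
I_out = V_out/R = 17.196/54.7 = 0.31437 A.
P_out = V_out I_out = 17.196 × 0.31437 = 5.4058 W.
P_in = P_out/η = 5.4058/0.955 = 5.6606 W.
I_in = P_in/V_in = 5.6606/220 = 0.0257 A.

I_in ≈ 0.0257 A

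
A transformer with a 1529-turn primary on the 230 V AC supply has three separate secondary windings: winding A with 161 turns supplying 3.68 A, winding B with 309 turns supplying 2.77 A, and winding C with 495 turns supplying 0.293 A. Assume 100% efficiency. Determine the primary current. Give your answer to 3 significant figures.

V_A = 230 × 161/1529 = 24.218 V; V_B = 230 × 309/1529 = 46.481 V; V_C = 230 × 495/1529 = 74.460 V.
P_out = V_A I_A + V_B I_B + V_C I_C = 24.218×3.68 + 46.481×2.77 + 74.460×0.293 = 89.124 + 128.75 + 21.817 = 239.69 W.
Ideal ⇒ P_in = P_out, so I_p = P_out/V_p = 239.69/230 = 1.04 A.

I_p ≈ 1.04 A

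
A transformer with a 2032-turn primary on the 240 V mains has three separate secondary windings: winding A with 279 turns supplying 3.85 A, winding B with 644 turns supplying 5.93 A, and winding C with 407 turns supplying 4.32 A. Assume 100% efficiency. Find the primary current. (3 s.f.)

I_p ≈ 3.27 A

V_A = 240 × 279/2032 = 32.953 V; V_B = 240 × 644/2032 = 76.063 V; V_C = 240 × 407/2032 = 48.071 V.
P_out = V_A I_A + V_B I_B + V_C I_C = 32.953×3.85 + 76.063×5.93 + 48.071×4.32 = 126.87 + 451.05 + 207.67 = 785.59 W.
Ideal ⇒ P_in = P_out, so I_p = P_out/V_p = 785.59/240 = 3.27 A.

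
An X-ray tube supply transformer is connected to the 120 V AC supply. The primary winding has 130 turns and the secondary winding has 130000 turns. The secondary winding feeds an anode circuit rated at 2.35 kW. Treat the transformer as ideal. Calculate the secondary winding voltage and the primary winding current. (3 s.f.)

V_s ≈ 120000 V, I_p ≈ 19.6 A

V_s = V_p × N_s/N_p = 120 × 130000/130 = 120000 V.
I_s = P/V_s = 2350/120000 = 0.019583 A.
I_p = I_s × N_s/N_p = 0.019583 × 130000/130 = 19.6 A.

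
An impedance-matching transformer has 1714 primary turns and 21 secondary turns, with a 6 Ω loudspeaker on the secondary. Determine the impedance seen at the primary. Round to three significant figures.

Z_p = (N_p/N_s)² × Z_s = (1714/21)² × 6 = 40000 Ω.

Z_p ≈ 40000 Ω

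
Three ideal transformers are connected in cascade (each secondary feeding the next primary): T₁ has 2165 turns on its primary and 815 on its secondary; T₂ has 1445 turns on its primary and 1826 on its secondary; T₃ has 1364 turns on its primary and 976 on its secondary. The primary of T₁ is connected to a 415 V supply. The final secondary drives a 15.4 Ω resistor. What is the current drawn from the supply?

After T₁: V = 415.00 × 815/2165 = 156.22 V.
After T₂: V = 156.22 × 1826/1445 = 197.42 V.
After T₃: V = 197.42 × 976/1364 = 141.26 V.
I_load = 141.26/15.4 = 9.1727 A, so P_out = 141.26 × 9.1727 = 1295.7 W.
All ideal ⇒ P_in = P_out, so I_supply = 1295.7/415 = 3.12 A.

I_supply ≈ 3.12 A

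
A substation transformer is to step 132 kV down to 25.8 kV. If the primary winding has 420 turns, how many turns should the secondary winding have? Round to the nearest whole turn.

N_s/N_p = V_s/V_p, so N_s = 420 × 25800/132000 = 82.1 ≈ 82 turns.

N_s = 82 turns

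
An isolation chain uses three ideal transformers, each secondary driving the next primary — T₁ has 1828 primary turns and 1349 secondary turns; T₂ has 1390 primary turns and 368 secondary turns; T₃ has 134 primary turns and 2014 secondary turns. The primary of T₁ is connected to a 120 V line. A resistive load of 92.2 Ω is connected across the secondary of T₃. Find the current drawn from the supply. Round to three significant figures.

After T₁: V = 120.00 × 1349/1828 = 88.556 V.
After T₂: V = 88.556 × 368/1390 = 23.445 V.
After T₃: V = 23.445 × 2014/134 = 352.37 V.
I_load = 352.37/92.2 = 3.8219 A, so P_out = 352.37 × 3.8219 = 1346.7 W.
All ideal ⇒ P_in = P_out, so I_supply = 1346.7/120 = 11.2 A.

I_supply ≈ 11.2 A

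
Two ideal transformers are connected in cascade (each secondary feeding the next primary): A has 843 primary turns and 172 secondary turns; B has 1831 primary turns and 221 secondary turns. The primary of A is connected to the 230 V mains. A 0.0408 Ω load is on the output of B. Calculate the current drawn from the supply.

I_supply ≈ 3.42 A

Secondary of A: V = 230.00 × 172/843 = 46.928 V.
Secondary of B: V = 46.928 × 221/1831 = 5.6641 V.
I_load = 5.6641/0.0408 = 138.83 A, so P_out = 5.6641 × 138.83 = 786.33 W.
All ideal ⇒ P_in = P_out, so I_supply = 786.33/230 = 3.42 A.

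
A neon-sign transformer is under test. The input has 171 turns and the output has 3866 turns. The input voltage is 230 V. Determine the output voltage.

V_out ≈ 5200 V

V_out/V_in = N_out/N_in, so V_out = 230 × 3866/171 = 5200 V.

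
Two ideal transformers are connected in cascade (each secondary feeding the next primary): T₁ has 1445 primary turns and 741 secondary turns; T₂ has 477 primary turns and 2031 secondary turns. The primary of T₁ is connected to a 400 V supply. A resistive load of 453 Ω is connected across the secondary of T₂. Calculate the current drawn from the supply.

After T₁: V = 400.00 × 741/1445 = 205.12 V.
After T₂: V = 205.12 × 2031/477 = 873.38 V.
I_load = 873.38/453 = 1.9280 A, so P_out = 873.38 × 1.9280 = 1683.9 W.
All ideal ⇒ P_in = P_out, so I_supply = 1683.9/400 = 4.21 A.

I_supply ≈ 4.21 A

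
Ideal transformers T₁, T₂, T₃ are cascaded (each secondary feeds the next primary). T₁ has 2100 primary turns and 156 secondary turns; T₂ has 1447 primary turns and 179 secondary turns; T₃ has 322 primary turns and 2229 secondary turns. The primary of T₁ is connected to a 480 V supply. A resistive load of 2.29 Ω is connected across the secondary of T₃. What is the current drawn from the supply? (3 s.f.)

Secondary of T₁: V = 480.00 × 156/2100 = 35.657 V.
Secondary of T₂: V = 35.657 × 179/1447 = 4.4109 V.
Secondary of T₃: V = 4.4109 × 2229/322 = 30.534 V.
I_load = 30.534/2.29 = 13.334 A, so P_out = 30.534 × 13.334 = 407.13 W.
All ideal ⇒ P_in = P_out, so I_supply = 407.13/480 = 0.848 A.

I_supply ≈ 0.848 A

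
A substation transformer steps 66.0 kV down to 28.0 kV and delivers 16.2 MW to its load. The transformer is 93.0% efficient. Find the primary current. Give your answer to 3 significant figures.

P_in = P_out/η = 1.62×10^7/0.930 = 1.7419×10^7 W.
I_p = P_in/V_p = 1.7419×10^7/66000 = 264 A.

I_p ≈ 264 A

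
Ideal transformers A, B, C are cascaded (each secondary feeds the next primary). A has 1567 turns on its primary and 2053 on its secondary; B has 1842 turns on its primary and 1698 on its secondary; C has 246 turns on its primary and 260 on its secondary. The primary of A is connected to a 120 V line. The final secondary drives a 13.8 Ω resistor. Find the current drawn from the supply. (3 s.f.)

I_supply ≈ 14.2 A

Secondary of A: V = 120.00 × 2053/1567 = 157.22 V.
Secondary of B: V = 157.22 × 1698/1842 = 144.93 V.
Secondary of C: V = 144.93 × 260/246 = 153.17 V.
I_load = 153.17/13.8 = 11.100 A, so P_out = 153.17 × 11.100 = 1700.2 W.
All ideal ⇒ P_in = P_out, so I_supply = 1700.2/120 = 14.2 A.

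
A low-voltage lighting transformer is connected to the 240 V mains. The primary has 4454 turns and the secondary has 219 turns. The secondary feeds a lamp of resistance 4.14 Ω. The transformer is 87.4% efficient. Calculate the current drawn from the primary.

V_s = 240 × 219/4454 = 11.801 V.
I_s = V_s/R = 11.801/4.14 = 2.8504 A.
P_out = V_s I_s = 11.801 × 2.8504 = 33.636 W.
P_in = P_out/η = 33.636/0.874 = 38.486 W.
I_p = P_in/V_p = 38.486/240 = 0.160 A.

I_p ≈ 0.160 A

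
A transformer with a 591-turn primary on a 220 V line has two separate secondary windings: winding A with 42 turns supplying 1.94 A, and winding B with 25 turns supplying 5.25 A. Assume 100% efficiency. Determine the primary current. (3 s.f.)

V_A = 220 × 42/591 = 15.635 V; V_B = 220 × 25/591 = 9.3063 V.
P_out = V_A I_A + V_B I_B = 15.635×1.94 + 9.3063×5.25 = 30.331 + 48.858 = 79.189 W.
Ideal ⇒ P_in = P_out, so I_p = P_out/V_p = 79.189/220 = 0.360 A.

I_p ≈ 0.360 A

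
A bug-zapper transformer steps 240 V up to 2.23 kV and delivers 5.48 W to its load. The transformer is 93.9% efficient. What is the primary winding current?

P_in = P_out/η = 5.48/0.939 = 5.8360 W.
I_p = P_in/V_p = 5.8360/240 = 0.0243 A.

I_p ≈ 0.0243 A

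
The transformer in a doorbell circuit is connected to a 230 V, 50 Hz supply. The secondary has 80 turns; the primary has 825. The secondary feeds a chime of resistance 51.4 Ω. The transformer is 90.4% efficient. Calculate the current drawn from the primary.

I_p ≈ 0.0465 A

V_s = 230 × 80/825 = 22.303 V.
I_s = V_s/R = 22.303/51.4 = 0.43391 A.
P_out = V_s I_s = 22.303 × 0.43391 = 9.6775 W.
P_in = P_out/η = 9.6775/0.904 = 10.705 W.
I_p = P_in/V_p = 10.705/230 = 0.0465 A.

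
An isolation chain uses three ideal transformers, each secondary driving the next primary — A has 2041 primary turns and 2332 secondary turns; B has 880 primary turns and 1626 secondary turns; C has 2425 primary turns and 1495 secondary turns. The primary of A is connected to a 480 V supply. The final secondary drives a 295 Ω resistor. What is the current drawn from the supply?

Secondary of A: V = 480.00 × 2332/2041 = 548.44 V.
Secondary of B: V = 548.44 × 1626/880 = 1013.4 V.
Secondary of C: V = 1013.4 × 1495/2425 = 624.73 V.
I_load = 624.73/295 = 2.1177 A, so P_out = 624.73 × 2.1177 = 1323.0 W.
All ideal ⇒ P_in = P_out, so I_supply = 1323.0/480 = 2.76 A.

I_supply ≈ 2.76 A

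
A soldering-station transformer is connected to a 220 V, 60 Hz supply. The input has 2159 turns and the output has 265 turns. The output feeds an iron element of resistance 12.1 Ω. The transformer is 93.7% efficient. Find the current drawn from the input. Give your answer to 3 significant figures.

V_out = 220 × 265/2159 = 27.003 V.
I_out = V_out/R = 27.003/12.1 = 2.2317 A.
P_out = V_out I_out = 27.003 × 2.2317 = 60.262 W.
P_in = P_out/η = 60.262/0.937 = 64.314 W.
I_in = P_in/V_in = 64.314/220 = 0.292 A.

I_in ≈ 0.292 A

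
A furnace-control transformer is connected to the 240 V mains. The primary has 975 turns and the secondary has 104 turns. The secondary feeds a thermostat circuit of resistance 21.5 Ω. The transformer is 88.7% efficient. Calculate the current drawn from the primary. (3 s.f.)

V_s = 240 × 104/975 = 25.600 V.
I_s = V_s/R = 25.600/21.5 = 1.1907 A.
P_out = V_s I_s = 25.600 × 1.1907 = 30.482 W.
P_in = P_out/η = 30.482/0.887 = 34.365 W.
I_p = P_in/V_p = 34.365/240 = 0.143 A.

I_p ≈ 0.143 A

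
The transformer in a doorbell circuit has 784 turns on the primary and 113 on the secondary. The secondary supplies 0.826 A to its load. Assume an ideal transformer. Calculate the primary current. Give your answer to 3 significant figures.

I_p ≈ 0.119 A

For an ideal transformer I_p/I_s = N_s/N_p, so I_p = 0.826 × 113/784 = 0.119 A.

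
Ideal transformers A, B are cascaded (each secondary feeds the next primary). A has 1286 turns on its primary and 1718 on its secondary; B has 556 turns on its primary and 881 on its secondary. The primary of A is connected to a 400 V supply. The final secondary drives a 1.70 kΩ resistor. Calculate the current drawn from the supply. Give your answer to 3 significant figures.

Secondary of A: V = 400.00 × 1718/1286 = 534.37 V.
Secondary of B: V = 534.37 × 881/556 = 846.73 V.
I_load = 846.73/1700 = 0.49807 A, so P_out = 846.73 × 0.49807 = 421.73 W.
All ideal ⇒ P_in = P_out, so I_supply = 421.73/400 = 1.05 A.

I_supply ≈ 1.05 A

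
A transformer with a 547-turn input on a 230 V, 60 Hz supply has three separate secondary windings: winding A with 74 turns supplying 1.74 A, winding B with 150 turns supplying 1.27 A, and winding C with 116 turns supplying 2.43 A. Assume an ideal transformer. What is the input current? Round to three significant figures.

V_A = 230 × 74/547 = 31.115 V; V_B = 230 × 150/547 = 63.071 V; V_C = 230 × 116/547 = 48.775 V.
P_out = V_A I_A + V_B I_B + V_C I_C = 31.115×1.74 + 63.071×1.27 + 48.775×2.43 = 54.140 + 80.101 + 118.52 = 252.76 W.
Ideal ⇒ P_in = P_out, so I_in = P_out/V_in = 252.76/230 = 1.10 A.

I_in ≈ 1.10 A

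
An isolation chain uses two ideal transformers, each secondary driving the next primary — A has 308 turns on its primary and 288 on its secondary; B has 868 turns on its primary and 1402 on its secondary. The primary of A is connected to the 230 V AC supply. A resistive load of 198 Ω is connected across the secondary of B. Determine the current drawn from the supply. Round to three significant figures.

Secondary of A: V = 230.00 × 288/308 = 215.06 V.
Secondary of B: V = 215.06 × 1402/868 = 347.37 V.
I_load = 347.37/198 = 1.7544 A, so P_out = 347.37 × 1.7544 = 609.44 W.
All ideal ⇒ P_in = P_out, so I_supply = 609.44/230 = 2.65 A.

I_supply ≈ 2.65 A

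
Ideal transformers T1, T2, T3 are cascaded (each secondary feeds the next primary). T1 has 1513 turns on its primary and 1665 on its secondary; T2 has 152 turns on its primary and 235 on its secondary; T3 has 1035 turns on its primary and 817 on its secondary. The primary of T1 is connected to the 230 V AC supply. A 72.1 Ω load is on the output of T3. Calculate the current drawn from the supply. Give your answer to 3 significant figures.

Secondary of T1: V = 230.00 × 1665/1513 = 253.11 V.
Secondary of T2: V = 253.11 × 235/152 = 391.32 V.
Secondary of T3: V = 391.32 × 817/1035 = 308.89 V.
I_load = 308.89/72.1 = 4.2842 A, so P_out = 308.89 × 4.2842 = 1323.4 W.
All ideal ⇒ P_in = P_out, so I_supply = 1323.4/230 = 5.75 A.

I_supply ≈ 5.75 A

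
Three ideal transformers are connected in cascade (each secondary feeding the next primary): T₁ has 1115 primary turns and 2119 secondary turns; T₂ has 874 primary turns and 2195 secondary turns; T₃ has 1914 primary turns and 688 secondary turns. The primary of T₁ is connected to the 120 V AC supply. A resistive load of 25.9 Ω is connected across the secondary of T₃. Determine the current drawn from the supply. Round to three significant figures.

After T₁: V = 120.00 × 2119/1115 = 228.05 V.
After T₂: V = 228.05 × 2195/874 = 572.74 V.
After T₃: V = 572.74 × 688/1914 = 205.88 V.
I_load = 205.88/25.9 = 7.9489 A, so P_out = 205.88 × 7.9489 = 1636.5 W.
All ideal ⇒ P_in = P_out, so I_supply = 1636.5/120 = 13.6 A.

I_supply ≈ 13.6 A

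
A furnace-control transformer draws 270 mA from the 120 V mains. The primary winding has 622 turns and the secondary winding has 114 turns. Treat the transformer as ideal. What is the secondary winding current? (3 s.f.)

I_s/I_p = N_p/N_s, so I_s = 0.270 × 622/114 = 1.47 A.

I_s ≈ 1.47 A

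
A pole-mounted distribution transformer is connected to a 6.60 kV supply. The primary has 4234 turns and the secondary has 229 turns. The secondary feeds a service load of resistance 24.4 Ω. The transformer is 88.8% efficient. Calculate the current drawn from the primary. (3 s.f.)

V_s = 6600 × 229/4234 = 356.97 V.
I_s = V_s/R = 356.97/24.4 = 14.630 A.
P_out = V_s I_s = 356.97 × 14.630 = 5222.4 W.
P_in = P_out/η = 5222.4/0.888 = 5881.0 W.
I_p = P_in/V_p = 5881.0/6600 = 0.891 A.

I_p ≈ 0.891 A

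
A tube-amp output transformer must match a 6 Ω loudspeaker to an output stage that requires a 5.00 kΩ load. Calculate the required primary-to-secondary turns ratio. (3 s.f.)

N_p/N_s ≈ 28.9

Z_p/Z_s = (N_p/N_s)², so N_p/N_s = √(5000/6) = √833 = 28.9.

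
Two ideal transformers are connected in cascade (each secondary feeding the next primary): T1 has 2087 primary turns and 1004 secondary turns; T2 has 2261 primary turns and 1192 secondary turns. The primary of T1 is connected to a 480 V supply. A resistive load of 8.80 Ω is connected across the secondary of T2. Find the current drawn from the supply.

After T1: V = 480.00 × 1004/2087 = 230.92 V.
After T2: V = 230.92 × 1192/2261 = 121.74 V.
I_load = 121.74/8.80 = 13.834 A, so P_out = 121.74 × 13.834 = 1684.1 W.
All ideal ⇒ P_in = P_out, so I_supply = 1684.1/480 = 3.51 A.

I_supply ≈ 3.51 A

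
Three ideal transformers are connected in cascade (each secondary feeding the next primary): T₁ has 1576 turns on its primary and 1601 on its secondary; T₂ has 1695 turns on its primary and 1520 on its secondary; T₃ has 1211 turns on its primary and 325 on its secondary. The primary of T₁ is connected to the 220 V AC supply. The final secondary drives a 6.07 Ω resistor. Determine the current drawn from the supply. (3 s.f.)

I_supply ≈ 2.17 A

Secondary of T₁: V = 220.00 × 1601/1576 = 223.49 V.
Secondary of T₂: V = 223.49 × 1520/1695 = 200.42 V.
Secondary of T₃: V = 200.42 × 325/1211 = 53.786 V.
I_load = 53.786/6.07 = 8.8610 A, so P_out = 53.786 × 8.8610 = 476.60 W.
All ideal ⇒ P_in = P_out, so I_supply = 476.60/220 = 2.17 A.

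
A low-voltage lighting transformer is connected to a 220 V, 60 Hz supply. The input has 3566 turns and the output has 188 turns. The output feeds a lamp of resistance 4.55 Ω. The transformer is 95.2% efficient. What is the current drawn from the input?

I_in ≈ 0.141 A

V_out = 220 × 188/3566 = 11.598 V.
I_out = V_out/R = 11.598/4.55 = 2.5491 A.
P_out = V_out I_out = 11.598 × 2.5491 = 29.566 W.
P_in = P_out/η = 29.566/0.952 = 31.056 W.
I_in = P_in/V_in = 31.056/220 = 0.141 A.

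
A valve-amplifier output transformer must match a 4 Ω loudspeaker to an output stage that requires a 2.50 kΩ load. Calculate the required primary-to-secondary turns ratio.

N_p/N_s ≈ 25.0

Z_p/Z_s = (N_p/N_s)², so N_p/N_s = √(2500/4) = √625 = 25.0.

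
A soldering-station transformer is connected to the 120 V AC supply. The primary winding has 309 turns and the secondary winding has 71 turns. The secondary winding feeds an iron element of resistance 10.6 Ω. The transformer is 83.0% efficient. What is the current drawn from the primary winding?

I_p ≈ 0.720 A

V_s = 120 × 71/309 = 27.573 V.
I_s = V_s/R = 27.573/10.6 = 2.6012 A.
P_out = V_s I_s = 27.573 × 2.6012 = 71.723 W.
P_in = P_out/η = 71.723/0.830 = 86.413 W.
I_p = P_in/V_p = 86.413/120 = 0.720 A.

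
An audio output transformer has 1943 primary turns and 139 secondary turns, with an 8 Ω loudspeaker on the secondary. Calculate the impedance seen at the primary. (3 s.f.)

Z_p = (N_p/N_s)² × Z_s = (1943/139)² × 8 = 1560 Ω.

Z_p ≈ 1560 Ω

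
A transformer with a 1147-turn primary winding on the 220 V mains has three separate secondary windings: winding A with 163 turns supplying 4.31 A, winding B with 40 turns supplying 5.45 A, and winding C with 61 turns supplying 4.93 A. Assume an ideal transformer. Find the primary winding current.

V_A = 220 × 163/1147 = 31.264 V; V_B = 220 × 40/1147 = 7.6722 V; V_C = 220 × 61/1147 = 11.700 V.
P_out = V_A I_A + V_B I_B + V_C I_C = 31.264×4.31 + 7.6722×5.45 + 11.700×4.93 = 134.75 + 41.813 + 57.681 = 234.24 W.
Ideal ⇒ P_in = P_out, so I_p = P_out/V_p = 234.24/220 = 1.06 A.

I_p ≈ 1.06 A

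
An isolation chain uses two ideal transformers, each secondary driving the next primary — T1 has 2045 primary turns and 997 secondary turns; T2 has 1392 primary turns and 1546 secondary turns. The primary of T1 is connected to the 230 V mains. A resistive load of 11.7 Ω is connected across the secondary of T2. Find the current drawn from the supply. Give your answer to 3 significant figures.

Secondary of T1: V = 230.00 × 997/2045 = 112.13 V.
Secondary of T2: V = 112.13 × 1546/1392 = 124.54 V.
I_load = 124.54/11.7 = 10.644 A, so P_out = 124.54 × 10.644 = 1325.6 W.
All ideal ⇒ P_in = P_out, so I_supply = 1325.6/230 = 5.76 A.

I_supply ≈ 5.76 A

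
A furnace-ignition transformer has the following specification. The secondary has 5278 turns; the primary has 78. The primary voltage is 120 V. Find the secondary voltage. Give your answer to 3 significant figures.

V_s/V_p = N_s/N_p, so V_s = 120 × 5278/78 = 8120 V.

V_s ≈ 8120 V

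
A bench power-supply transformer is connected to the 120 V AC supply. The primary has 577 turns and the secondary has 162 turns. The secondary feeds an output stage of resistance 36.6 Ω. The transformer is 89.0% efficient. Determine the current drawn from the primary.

I_p ≈ 0.290 A

V_s = 120 × 162/577 = 33.692 V.
I_s = V_s/R = 33.692/36.6 = 0.92053 A.
P_out = V_s I_s = 33.692 × 0.92053 = 31.014 W.
P_in = P_out/η = 31.014/0.890 = 34.847 W.
I_p = P_in/V_p = 34.847/120 = 0.290 A.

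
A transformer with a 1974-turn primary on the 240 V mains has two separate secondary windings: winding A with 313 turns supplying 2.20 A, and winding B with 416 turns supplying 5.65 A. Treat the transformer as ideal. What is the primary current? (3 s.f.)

I_p ≈ 1.54 A

V_A = 240 × 313/1974 = 38.055 V; V_B = 240 × 416/1974 = 50.578 V.
P_out = V_A I_A + V_B I_B = 38.055×2.20 + 50.578×5.65 = 83.720 + 285.76 = 369.48 W.
Ideal ⇒ P_in = P_out, so I_p = P_out/V_p = 369.48/240 = 1.54 A.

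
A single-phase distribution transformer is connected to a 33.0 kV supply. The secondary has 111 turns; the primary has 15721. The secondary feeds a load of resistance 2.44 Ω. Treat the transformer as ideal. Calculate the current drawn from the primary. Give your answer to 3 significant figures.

V_s = V_p × N_s/N_p = 33000 × 111/15721 = 233.00 V.
I_s = V_s/R = 233.00/2.44 = 95.492 A.
For an ideal transformer I_p N_p = I_s N_s, so I_p = 95.492 × 111/15721 = 0.674 A.

I_p ≈ 0.674 A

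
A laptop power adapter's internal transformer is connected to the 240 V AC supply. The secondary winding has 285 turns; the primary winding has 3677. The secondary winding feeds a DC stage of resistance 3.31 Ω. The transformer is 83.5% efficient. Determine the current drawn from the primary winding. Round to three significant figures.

I_p ≈ 0.522 A

V_s = 240 × 285/3677 = 18.602 V.
I_s = V_s/R = 18.602/3.31 = 5.6200 A.
P_out = V_s I_s = 18.602 × 5.6200 = 104.54 W.
P_in = P_out/η = 104.54/0.835 = 125.20 W.
I_p = P_in/V_p = 125.20/240 = 0.522 A.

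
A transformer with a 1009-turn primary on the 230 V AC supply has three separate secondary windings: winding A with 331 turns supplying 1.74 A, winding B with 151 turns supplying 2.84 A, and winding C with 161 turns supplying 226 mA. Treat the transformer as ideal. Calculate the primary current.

V_A = 230 × 331/1009 = 75.451 V; V_B = 230 × 151/1009 = 34.420 V; V_C = 230 × 161/1009 = 36.700 V.
P_out = V_A I_A + V_B I_B + V_C I_C = 75.451×1.74 + 34.420×2.84 + 36.700×0.226 = 131.28 + 97.753 + 8.2941 = 237.33 W.
Ideal ⇒ P_in = P_out, so I_p = P_out/V_p = 237.33/230 = 1.03 A.

I_p ≈ 1.03 A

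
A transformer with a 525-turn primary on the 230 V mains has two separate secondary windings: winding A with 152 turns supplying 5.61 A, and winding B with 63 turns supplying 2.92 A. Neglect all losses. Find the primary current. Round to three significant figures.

I_p ≈ 1.97 A

V_A = 230 × 152/525 = 66.590 V; V_B = 230 × 63/525 = 27.600 V.
P_out = V_A I_A + V_B I_B = 66.590×5.61 + 27.600×2.92 = 373.57 + 80.592 = 454.16 W.
Ideal ⇒ P_in = P_out, so I_p = P_out/V_p = 454.16/230 = 1.97 A.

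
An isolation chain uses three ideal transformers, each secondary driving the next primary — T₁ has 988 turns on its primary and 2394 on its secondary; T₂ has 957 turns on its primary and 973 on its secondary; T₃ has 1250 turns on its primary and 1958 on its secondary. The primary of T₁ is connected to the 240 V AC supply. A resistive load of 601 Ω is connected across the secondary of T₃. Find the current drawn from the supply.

Secondary of T₁: V = 240.00 × 2394/988 = 581.54 V.
Secondary of T₂: V = 581.54 × 973/957 = 591.26 V.
Secondary of T₃: V = 591.26 × 1958/1250 = 926.15 V.
I_load = 926.15/601 = 1.5410 A, so P_out = 926.15 × 1.5410 = 1427.2 W.
All ideal ⇒ P_in = P_out, so I_supply = 1427.2/240 = 5.95 A.

I_supply ≈ 5.95 A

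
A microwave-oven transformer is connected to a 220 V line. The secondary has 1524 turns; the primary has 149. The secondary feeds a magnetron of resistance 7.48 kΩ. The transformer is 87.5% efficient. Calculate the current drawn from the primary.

I_p ≈ 3.52 A

V_s = 220 × 1524/149 = 2250.2 V.
I_s = V_s/R = 2250.2/7480 = 0.30083 A.
P_out = V_s I_s = 2250.2 × 0.30083 = 676.93 W.
P_in = P_out/η = 676.93/0.875 = 773.63 W.
I_p = P_in/V_p = 773.63/220 = 3.52 A.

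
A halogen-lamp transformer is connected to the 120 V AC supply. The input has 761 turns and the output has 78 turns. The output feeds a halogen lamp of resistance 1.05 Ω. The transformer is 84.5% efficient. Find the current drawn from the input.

V_out = 120 × 78/761 = 12.300 V.
I_out = V_out/R = 12.300/1.05 = 11.714 A.
P_out = V_out I_out = 12.300 × 11.714 = 144.08 W.
P_in = P_out/η = 144.08/0.845 = 170.50 W.
I_in = P_in/V_in = 170.50/120 = 1.42 A.

I_in ≈ 1.42 A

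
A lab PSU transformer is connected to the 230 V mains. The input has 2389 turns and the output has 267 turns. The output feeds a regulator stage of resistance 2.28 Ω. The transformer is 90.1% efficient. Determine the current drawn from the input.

V_out = 230 × 267/2389 = 25.705 V.
I_out = V_out/R = 25.705/2.28 = 11.274 A.
P_out = V_out I_out = 25.705 × 11.274 = 289.81 W.
P_in = P_out/η = 289.81/0.901 = 321.65 W.
I_in = P_in/V_in = 321.65/230 = 1.40 A.

I_in ≈ 1.40 A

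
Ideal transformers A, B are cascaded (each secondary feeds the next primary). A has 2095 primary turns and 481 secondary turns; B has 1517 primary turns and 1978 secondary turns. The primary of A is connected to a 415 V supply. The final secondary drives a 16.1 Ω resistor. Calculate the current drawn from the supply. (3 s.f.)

I_supply ≈ 2.31 A

Secondary of A: V = 415.00 × 481/2095 = 95.282 V.
Secondary of B: V = 95.282 × 1978/1517 = 124.24 V.
I_load = 124.24/16.1 = 7.7166 A, so P_out = 124.24 × 7.7166 = 958.68 W.
All ideal ⇒ P_in = P_out, so I_supply = 958.68/415 = 2.31 A.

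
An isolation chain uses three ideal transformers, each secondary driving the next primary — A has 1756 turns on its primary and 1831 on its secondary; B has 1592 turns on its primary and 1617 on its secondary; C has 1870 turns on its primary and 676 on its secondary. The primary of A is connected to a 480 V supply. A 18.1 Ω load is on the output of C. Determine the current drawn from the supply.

Secondary of A: V = 480.00 × 1831/1756 = 500.50 V.
Secondary of B: V = 500.50 × 1617/1592 = 508.36 V.
Secondary of C: V = 508.36 × 676/1870 = 183.77 V.
I_load = 183.77/18.1 = 10.153 A, so P_out = 183.77 × 10.153 = 1865.8 W.
All ideal ⇒ P_in = P_out, so I_supply = 1865.8/480 = 3.89 A.

I_supply ≈ 3.89 A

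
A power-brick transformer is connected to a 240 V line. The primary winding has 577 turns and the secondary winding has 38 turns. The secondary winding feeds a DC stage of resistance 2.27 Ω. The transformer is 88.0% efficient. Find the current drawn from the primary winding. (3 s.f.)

I_p ≈ 0.521 A

V_s = 240 × 38/577 = 15.806 V.
I_s = V_s/R = 15.806/2.27 = 6.9629 A.
P_out = V_s I_s = 15.806 × 6.9629 = 110.06 W.
P_in = P_out/η = 110.06/0.880 = 125.06 W.
I_p = P_in/V_p = 125.06/240 = 0.521 A.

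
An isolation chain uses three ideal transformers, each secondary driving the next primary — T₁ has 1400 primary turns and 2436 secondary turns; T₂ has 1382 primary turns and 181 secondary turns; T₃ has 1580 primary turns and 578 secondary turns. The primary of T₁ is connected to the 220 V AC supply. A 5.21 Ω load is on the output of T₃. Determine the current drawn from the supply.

I_supply ≈ 0.293 A

After T₁: V = 220.00 × 2436/1400 = 382.80 V.
After T₂: V = 382.80 × 181/1382 = 50.135 V.
After T₃: V = 50.135 × 578/1580 = 18.341 V.
I_load = 18.341/5.21 = 3.5203 A, so P_out = 18.341 × 3.5203 = 64.564 W.
All ideal ⇒ P_in = P_out, so I_supply = 64.564/220 = 0.293 A.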